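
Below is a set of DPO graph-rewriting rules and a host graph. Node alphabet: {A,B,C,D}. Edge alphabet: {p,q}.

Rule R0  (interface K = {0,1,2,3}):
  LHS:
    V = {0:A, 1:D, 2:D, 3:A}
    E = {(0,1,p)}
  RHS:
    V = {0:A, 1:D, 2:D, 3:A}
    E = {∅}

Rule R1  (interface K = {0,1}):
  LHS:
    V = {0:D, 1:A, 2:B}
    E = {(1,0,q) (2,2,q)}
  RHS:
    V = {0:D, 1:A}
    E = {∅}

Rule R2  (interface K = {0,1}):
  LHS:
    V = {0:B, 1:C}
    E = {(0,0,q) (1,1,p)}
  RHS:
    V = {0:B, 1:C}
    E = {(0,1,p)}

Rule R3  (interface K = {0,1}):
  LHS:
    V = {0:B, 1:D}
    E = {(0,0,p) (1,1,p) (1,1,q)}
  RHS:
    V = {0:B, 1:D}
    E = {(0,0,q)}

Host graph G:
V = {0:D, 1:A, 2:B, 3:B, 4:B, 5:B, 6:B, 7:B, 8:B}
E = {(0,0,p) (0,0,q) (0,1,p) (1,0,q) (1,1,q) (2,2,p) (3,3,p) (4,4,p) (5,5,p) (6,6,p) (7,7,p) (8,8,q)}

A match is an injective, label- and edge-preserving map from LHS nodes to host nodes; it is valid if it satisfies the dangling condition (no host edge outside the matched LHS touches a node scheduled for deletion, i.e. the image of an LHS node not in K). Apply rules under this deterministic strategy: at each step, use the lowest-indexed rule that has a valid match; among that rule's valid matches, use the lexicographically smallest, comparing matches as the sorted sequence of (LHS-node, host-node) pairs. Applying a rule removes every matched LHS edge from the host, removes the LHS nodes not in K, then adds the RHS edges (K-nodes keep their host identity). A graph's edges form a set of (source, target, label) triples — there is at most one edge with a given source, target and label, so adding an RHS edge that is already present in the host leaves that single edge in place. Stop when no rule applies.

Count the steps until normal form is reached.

[0] host  ⇒  9 nodes, 12 edges  {0-p->0 0-q->0 0-p->1 1-q->0 1-q->1 2-p->2 3-p->3 4-p->4 5-p->5 6-p->6 7-p->7 8-q->8}
[1] R1 @ {0↦0, 1↦1, 2↦8}  ⇒  8 nodes, 10 edges  {0-p->0 0-q->0 0-p->1 1-q->1 2-p->2 3-p->3 4-p->4 5-p->5 6-p->6 7-p->7}
[2] R3 @ {0↦2, 1↦0}  ⇒  8 nodes, 8 edges  {0-p->1 1-q->1 2-q->2 3-p->3 4-p->4 5-p->5 6-p->6 7-p->7}
normal form: no rule applies after step 2

Answer: 2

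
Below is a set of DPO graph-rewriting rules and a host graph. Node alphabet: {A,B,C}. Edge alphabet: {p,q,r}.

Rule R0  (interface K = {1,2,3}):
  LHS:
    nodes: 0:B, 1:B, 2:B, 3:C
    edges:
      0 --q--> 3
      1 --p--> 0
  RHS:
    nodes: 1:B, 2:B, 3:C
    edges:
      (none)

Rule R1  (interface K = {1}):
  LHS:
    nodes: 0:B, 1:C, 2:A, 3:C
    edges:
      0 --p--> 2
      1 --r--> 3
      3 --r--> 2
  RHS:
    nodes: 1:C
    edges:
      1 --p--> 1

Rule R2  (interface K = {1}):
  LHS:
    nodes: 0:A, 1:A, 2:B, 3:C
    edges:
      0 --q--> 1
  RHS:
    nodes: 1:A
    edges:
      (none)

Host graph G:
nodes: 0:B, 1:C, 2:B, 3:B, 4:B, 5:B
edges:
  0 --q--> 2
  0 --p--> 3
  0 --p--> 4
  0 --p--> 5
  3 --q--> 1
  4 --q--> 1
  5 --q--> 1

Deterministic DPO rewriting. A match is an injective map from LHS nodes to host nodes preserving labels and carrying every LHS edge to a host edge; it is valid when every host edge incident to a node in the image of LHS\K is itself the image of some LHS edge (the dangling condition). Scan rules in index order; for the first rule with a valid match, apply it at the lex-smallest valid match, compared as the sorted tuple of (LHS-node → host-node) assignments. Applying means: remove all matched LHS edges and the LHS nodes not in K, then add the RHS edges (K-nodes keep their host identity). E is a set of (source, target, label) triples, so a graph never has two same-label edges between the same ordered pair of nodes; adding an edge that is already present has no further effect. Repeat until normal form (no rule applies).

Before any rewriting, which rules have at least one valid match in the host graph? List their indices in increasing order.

R0: 9 valid matches — {0↦3, 1↦0, 2↦2, 3↦1}, {0↦3, 1↦0, 2↦4, 3↦1}, {0↦3, 1↦0, 2↦5, 3↦1} (+6 more)
R1: no valid match — LHS pattern not found
R2: no valid match — LHS pattern not found

Answer: [R0]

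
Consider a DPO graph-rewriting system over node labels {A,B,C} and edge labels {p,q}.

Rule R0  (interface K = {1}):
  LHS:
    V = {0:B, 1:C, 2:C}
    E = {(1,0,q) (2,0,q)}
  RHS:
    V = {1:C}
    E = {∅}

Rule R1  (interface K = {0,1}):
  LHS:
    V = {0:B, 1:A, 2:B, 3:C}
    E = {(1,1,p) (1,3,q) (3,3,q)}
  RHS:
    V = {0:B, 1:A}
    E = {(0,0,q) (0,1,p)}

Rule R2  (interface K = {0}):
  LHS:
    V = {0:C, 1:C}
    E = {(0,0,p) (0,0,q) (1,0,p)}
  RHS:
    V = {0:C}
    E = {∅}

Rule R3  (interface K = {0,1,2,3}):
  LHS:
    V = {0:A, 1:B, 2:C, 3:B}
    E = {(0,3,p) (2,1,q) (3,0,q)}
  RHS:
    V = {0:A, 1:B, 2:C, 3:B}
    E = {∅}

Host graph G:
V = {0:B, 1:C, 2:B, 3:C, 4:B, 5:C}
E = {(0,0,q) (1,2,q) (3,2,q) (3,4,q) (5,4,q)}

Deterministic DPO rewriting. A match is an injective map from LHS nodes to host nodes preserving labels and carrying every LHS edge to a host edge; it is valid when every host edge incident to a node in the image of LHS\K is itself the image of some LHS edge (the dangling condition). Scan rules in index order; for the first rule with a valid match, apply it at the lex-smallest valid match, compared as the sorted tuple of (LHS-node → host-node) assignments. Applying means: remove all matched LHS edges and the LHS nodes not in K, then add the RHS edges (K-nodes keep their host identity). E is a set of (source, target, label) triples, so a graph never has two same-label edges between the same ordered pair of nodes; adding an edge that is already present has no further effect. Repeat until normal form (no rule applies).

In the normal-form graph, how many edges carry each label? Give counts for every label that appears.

initial: |V|=6 |E|=5  E = 0-q->0 1-q->2 3-q->2 3-q->4 5-q->4
step 1: apply R0 at {0↦2, 1↦3, 2↦1}  → |V|=4 |E|=3  E = 0-q->0 3-q->4 5-q->4
step 2: apply R0 at {0↦4, 1↦3, 2↦5}  → |V|=2 |E|=1  E = 0-q->0
normal form: no rule applies after step 2
NF edges: [(0, 0, 'q')]

Answer: q:1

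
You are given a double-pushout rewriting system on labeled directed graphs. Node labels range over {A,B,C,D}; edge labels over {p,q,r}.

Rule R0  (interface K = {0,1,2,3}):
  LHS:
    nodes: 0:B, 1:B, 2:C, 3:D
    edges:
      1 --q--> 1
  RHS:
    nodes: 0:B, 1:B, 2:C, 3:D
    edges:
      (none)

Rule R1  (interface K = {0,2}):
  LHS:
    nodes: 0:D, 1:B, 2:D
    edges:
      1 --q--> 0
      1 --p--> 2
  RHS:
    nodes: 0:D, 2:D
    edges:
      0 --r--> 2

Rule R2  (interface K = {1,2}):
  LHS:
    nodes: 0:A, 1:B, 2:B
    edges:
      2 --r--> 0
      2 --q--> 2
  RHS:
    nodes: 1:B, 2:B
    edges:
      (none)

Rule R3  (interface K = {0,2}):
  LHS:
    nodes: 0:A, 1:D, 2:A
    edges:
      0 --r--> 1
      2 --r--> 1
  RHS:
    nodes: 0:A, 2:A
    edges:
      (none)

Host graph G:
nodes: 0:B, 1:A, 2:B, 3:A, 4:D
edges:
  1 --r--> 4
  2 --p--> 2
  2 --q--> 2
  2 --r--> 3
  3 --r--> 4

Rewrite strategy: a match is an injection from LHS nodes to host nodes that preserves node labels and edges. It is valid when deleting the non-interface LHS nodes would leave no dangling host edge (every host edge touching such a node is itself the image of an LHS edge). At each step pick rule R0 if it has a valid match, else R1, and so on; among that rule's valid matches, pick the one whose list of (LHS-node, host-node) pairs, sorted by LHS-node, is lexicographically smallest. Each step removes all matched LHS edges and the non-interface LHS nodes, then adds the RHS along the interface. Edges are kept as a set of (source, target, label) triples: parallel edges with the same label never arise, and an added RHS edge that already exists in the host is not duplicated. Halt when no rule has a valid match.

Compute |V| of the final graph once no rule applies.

Answer: 3

Rewrite trace:
initial: |V|=5 |E|=5  E = 1-r->4 2-p->2 2-q->2 2-r->3 3-r->4
step 1: apply R3 at {0↦1, 1↦4, 2↦3}  → |V|=4 |E|=3  E = 2-p->2 2-q->2 2-r->3
step 2: apply R2 at {0↦3, 1↦0, 2↦2}  → |V|=3 |E|=1  E = 2-p->2
final graph: no rule applies after step 2
NF nodes: {0:B, 1:A, 2:B}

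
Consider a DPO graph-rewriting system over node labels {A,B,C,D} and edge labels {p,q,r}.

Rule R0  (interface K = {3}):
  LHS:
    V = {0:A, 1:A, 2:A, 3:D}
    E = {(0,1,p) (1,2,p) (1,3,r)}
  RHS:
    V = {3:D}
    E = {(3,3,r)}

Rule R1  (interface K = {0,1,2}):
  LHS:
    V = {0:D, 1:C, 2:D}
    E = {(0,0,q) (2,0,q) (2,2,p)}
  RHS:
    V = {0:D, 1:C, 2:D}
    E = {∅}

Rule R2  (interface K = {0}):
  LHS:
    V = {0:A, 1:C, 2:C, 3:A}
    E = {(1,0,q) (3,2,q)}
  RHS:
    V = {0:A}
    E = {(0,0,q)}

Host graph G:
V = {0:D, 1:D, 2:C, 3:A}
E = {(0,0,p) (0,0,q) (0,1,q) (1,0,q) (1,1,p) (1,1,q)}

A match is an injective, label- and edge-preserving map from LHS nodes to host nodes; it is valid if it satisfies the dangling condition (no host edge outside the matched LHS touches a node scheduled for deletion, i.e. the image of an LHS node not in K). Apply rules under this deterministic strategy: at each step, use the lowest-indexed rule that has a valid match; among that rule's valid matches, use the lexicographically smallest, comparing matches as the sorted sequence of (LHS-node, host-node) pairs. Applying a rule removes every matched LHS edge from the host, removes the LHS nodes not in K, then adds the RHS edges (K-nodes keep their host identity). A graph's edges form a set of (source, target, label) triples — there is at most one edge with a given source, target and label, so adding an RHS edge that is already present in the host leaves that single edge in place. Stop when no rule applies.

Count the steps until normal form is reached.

[0] host  ⇒  4 nodes, 6 edges  {0-p->0 0-q->0 0-q->1 1-q->0 1-p->1 1-q->1}
[1] R1 @ {0↦0, 1↦2, 2↦1}  ⇒  4 nodes, 3 edges  {0-p->0 0-q->1 1-q->1}
[2] R1 @ {0↦1, 1↦2, 2↦0}  ⇒  4 nodes, 0 edges  {∅}
final graph: no rule applies after step 2

Answer: 2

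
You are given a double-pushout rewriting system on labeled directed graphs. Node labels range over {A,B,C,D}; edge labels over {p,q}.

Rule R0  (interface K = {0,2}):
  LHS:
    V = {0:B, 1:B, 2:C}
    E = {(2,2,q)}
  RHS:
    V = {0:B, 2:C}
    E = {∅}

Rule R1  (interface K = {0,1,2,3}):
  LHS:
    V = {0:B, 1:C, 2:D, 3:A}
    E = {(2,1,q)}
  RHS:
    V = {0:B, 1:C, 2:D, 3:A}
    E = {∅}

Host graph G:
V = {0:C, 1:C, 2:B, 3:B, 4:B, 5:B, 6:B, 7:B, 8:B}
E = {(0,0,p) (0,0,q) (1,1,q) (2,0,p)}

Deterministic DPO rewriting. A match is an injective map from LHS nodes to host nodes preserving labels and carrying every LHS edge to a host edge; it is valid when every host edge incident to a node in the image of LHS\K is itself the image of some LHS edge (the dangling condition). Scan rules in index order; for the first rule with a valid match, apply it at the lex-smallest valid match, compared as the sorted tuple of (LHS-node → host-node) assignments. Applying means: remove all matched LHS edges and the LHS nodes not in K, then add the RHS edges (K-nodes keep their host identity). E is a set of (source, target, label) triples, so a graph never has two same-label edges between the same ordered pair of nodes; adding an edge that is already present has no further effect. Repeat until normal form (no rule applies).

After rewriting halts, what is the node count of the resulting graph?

initial: |V|=9 |E|=4  E = 0-p->0 0-q->0 1-q->1 2-p->0
step 1: apply R0 at {0↦2, 1↦3, 2↦0}  → |V|=8 |E|=3  E = 0-p->0 1-q->1 2-p->0
step 2: apply R0 at {0↦2, 1↦4, 2↦1}  → |V|=7 |E|=2  E = 0-p->0 2-p->0
halt: no rule applies after step 2
NF nodes: {0:C, 1:C, 2:B, 5:B, 6:B, 7:B, 8:B}

Answer: 7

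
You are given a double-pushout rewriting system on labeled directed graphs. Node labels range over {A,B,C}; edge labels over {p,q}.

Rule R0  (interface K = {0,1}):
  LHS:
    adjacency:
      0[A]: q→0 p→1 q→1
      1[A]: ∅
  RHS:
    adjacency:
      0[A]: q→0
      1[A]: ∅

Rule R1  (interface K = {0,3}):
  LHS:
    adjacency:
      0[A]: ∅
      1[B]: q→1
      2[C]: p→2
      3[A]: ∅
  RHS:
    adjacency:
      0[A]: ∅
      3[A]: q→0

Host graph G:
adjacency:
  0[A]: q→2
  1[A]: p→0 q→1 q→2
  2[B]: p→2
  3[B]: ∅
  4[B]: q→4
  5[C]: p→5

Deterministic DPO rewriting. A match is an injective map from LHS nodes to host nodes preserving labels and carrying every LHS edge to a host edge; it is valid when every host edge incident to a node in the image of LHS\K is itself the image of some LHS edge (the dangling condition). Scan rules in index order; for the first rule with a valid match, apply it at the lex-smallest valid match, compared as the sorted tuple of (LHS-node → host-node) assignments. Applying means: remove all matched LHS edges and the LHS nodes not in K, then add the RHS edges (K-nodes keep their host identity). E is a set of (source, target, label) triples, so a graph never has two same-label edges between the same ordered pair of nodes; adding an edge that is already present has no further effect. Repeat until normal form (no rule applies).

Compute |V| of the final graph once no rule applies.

Answer: 4

Steps:
[0] host  ⇒  6 nodes, 7 edges  {0-q->2 1-p->0 1-q->1 1-q->2 2-p->2 4-q->4 5-p->5}
[1] R1 @ {0↦0, 1↦4, 2↦5, 3↦1}  ⇒  4 nodes, 6 edges  {0-q->2 1-p->0 1-q->0 1-q->1 1-q->2 2-p->2}
[2] R0 @ {0↦1, 1↦0}  ⇒  4 nodes, 4 edges  {0-q->2 1-q->1 1-q->2 2-p->2}
normal form: no rule applies after step 2
NF nodes: {0:A, 1:A, 2:B, 3:B}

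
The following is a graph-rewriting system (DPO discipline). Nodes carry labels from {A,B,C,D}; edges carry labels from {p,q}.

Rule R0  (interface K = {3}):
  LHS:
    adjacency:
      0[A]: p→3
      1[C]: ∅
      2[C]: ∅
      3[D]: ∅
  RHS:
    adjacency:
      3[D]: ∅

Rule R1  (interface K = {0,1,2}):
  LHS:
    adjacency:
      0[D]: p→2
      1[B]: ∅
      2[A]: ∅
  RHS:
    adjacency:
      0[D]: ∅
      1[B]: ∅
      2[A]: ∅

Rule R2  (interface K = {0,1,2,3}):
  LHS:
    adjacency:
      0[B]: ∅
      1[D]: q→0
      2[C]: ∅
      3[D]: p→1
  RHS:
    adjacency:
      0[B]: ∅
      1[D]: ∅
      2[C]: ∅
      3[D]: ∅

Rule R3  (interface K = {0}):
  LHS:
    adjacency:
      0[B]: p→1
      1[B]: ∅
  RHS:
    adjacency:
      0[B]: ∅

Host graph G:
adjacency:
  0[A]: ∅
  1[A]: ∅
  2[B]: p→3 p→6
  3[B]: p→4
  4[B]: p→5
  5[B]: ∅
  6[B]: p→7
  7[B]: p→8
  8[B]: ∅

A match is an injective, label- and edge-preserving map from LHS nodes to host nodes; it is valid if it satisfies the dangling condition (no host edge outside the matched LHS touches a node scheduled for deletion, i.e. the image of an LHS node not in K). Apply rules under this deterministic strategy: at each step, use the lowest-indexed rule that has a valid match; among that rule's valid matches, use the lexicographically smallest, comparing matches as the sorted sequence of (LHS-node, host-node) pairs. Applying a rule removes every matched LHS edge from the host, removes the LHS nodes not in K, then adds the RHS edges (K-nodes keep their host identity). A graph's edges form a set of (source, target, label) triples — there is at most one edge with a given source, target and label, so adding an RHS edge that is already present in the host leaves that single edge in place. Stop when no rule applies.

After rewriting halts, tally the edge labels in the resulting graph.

Answer: (no edges)

Rewrite trace:
[0] host  ⇒  9 nodes, 6 edges  {2-p->3 2-p->6 3-p->4 4-p->5 6-p->7 7-p->8}
[1] R3 @ {0↦4, 1↦5}  ⇒  8 nodes, 5 edges  {2-p->3 2-p->6 3-p->4 6-p->7 7-p->8}
[2] R3 @ {0↦3, 1↦4}  ⇒  7 nodes, 4 edges  {2-p->3 2-p->6 6-p->7 7-p->8}
[3] R3 @ {0↦2, 1↦3}  ⇒  6 nodes, 3 edges  {2-p->6 6-p->7 7-p->8}
[4] R3 @ {0↦7, 1↦8}  ⇒  5 nodes, 2 edges  {2-p->6 6-p->7}
[5] R3 @ {0↦6, 1↦7}  ⇒  4 nodes, 1 edges  {2-p->6}
[6] R3 @ {0↦2, 1↦6}  ⇒  3 nodes, 0 edges  {∅}
final graph: no rule applies after step 6
NF edges: []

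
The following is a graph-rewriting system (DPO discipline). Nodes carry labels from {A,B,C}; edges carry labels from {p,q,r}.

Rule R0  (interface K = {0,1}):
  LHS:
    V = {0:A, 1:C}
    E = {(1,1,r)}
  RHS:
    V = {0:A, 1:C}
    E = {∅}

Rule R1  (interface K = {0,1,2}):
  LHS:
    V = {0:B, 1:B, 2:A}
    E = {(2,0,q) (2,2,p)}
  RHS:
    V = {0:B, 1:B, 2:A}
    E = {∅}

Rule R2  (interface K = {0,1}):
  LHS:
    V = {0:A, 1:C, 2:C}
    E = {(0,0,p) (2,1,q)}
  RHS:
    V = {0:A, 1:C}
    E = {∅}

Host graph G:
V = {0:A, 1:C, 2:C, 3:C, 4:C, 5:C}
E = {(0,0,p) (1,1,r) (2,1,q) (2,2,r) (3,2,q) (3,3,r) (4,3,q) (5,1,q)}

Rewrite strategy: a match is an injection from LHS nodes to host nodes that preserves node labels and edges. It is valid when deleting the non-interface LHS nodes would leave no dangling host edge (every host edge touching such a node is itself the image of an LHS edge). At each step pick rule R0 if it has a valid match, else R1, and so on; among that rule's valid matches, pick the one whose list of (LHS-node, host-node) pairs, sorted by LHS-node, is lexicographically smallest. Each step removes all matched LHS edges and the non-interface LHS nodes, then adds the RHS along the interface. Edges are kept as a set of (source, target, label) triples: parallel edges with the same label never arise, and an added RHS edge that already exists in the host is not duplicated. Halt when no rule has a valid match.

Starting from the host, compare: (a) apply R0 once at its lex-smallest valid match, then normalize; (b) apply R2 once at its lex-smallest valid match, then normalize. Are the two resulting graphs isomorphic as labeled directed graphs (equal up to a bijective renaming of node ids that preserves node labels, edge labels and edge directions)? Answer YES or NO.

Answer: YES

Derivation:
branch R0-first: apply at {0↦0, 1↦1} → |E|=7, then 3 more step(s) → NF |V|=5 |E|=3 V={0:A, 1:C, 2:C, 3:C, 4:C} E=2-q->1 3-q->2 4-q->3
branch R2-first: apply at {0↦0, 1↦1, 2↦5} → |E|=6, then 3 more step(s) → NF |V|=5 |E|=3 V={0:A, 1:C, 2:C, 3:C, 4:C} E=2-q->1 3-q->2 4-q->3
graphs isomorphic (equal up to label-preserving node renaming)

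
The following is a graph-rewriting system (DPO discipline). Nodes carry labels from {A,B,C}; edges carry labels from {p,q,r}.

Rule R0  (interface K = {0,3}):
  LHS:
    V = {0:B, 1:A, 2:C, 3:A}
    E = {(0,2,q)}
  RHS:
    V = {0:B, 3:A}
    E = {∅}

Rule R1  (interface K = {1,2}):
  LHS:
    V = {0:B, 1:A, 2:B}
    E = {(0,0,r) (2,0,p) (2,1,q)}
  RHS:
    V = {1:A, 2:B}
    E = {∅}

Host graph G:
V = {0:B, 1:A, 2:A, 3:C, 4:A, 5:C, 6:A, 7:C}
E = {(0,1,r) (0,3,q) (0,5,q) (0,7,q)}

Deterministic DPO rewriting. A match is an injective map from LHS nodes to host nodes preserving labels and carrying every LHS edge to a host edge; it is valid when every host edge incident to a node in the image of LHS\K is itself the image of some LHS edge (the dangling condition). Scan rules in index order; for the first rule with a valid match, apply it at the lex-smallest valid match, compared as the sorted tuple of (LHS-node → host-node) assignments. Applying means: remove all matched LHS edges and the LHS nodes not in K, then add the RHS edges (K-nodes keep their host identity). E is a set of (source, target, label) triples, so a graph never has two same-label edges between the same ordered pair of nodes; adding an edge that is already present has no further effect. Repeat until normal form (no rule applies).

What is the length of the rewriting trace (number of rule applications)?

Answer: 3

Derivation:
initial: |V|=8 |E|=4  E = 0-r->1 0-q->3 0-q->5 0-q->7
step 1: apply R0 at {0↦0, 1↦2, 2↦3, 3↦1}  → |V|=6 |E|=3  E = 0-r->1 0-q->5 0-q->7
step 2: apply R0 at {0↦0, 1↦4, 2↦5, 3↦1}  → |V|=4 |E|=2  E = 0-r->1 0-q->7
step 3: apply R0 at {0↦0, 1↦6, 2↦7, 3↦1}  → |V|=2 |E|=1  E = 0-r->1
final graph: no rule applies after step 3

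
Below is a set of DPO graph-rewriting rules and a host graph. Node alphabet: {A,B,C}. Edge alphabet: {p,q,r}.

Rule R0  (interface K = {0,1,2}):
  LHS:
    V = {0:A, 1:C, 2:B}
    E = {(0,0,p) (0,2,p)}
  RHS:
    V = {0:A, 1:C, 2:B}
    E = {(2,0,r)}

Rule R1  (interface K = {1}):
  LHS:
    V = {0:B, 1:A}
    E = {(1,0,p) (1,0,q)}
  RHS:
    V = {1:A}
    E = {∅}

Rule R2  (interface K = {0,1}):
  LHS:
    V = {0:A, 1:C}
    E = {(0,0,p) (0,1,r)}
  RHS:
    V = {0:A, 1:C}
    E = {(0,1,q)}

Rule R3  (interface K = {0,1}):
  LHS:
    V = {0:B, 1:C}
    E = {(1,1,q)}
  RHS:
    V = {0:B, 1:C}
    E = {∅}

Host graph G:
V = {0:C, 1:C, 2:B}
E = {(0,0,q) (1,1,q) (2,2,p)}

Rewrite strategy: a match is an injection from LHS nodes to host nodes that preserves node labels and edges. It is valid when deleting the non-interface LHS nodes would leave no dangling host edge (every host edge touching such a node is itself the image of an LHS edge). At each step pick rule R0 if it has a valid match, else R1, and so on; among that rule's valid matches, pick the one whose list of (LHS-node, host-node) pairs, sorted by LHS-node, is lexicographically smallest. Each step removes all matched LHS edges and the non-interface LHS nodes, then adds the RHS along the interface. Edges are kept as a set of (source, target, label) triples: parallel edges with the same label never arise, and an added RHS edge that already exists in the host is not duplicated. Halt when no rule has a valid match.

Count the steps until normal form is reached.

Answer: 2

Rewrite trace:
[0] host  ⇒  3 nodes, 3 edges  {0-q->0 1-q->1 2-p->2}
[1] R3 @ {0↦2, 1↦0}  ⇒  3 nodes, 2 edges  {1-q->1 2-p->2}
[2] R3 @ {0↦2, 1↦1}  ⇒  3 nodes, 1 edges  {2-p->2}
final graph: no rule applies after step 2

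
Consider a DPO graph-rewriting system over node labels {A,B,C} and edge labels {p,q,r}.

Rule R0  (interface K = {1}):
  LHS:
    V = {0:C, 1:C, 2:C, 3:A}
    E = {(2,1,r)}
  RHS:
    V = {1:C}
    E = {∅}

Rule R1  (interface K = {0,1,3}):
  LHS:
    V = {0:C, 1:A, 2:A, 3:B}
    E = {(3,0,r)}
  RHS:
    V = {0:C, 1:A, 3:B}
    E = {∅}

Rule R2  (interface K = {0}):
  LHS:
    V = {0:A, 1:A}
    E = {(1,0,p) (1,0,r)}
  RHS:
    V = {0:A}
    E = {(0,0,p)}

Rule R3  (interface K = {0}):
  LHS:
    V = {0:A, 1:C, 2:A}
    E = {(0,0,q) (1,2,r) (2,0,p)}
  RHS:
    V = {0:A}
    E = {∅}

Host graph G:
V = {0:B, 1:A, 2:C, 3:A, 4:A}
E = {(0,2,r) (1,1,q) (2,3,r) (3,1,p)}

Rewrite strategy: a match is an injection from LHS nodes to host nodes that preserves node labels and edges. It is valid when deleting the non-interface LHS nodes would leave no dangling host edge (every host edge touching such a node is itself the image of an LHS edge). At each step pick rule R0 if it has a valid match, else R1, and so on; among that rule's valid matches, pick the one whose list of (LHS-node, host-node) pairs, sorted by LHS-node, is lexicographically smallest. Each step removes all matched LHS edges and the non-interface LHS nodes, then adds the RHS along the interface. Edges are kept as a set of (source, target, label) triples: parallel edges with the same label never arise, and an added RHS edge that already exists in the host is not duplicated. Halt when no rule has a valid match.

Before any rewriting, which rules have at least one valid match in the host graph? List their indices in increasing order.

R0: no valid match — LHS pattern not found
R1: 2 valid matches — {0↦2, 1↦1, 2↦4, 3↦0}, {0↦2, 1↦3, 2↦4, 3↦0}
R2: no valid match — LHS pattern not found
R3: no valid match — 1 raw match, all fail dangling condition

Answer: [R1]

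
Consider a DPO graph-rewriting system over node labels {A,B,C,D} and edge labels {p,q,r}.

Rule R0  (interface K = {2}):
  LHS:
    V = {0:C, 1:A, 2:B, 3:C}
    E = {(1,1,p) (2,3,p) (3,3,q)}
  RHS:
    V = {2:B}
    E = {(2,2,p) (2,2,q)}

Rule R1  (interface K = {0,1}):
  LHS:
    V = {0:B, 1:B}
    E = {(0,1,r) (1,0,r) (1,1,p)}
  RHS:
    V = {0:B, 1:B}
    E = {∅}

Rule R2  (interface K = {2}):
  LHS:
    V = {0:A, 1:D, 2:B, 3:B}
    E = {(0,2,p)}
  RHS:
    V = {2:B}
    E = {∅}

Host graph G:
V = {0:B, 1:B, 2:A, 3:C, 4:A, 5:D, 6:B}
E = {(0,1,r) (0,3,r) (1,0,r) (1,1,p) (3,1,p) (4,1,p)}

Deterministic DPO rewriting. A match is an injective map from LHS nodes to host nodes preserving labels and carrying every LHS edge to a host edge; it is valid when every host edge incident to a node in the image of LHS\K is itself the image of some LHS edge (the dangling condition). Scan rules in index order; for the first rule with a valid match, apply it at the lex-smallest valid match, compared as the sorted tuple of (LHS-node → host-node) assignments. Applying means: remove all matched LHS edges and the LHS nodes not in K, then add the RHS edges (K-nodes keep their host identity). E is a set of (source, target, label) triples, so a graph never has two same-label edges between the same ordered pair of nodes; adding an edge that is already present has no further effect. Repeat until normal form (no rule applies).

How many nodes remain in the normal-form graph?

start.  V:7 E:6  edges: 0-r->1 0-r->3 1-r->0 1-p->1 3-p->1 4-p->1
1. fire R1 via {0↦0, 1↦1}  →  V:7 E:3  edges: 0-r->3 3-p->1 4-p->1
2. fire R2 via {0↦4, 1↦5, 2↦1, 3↦6}  →  V:4 E:2  edges: 0-r->3 3-p->1
final graph: no rule applies after step 2
NF nodes: {0:B, 1:B, 2:A, 3:C}

Answer: 4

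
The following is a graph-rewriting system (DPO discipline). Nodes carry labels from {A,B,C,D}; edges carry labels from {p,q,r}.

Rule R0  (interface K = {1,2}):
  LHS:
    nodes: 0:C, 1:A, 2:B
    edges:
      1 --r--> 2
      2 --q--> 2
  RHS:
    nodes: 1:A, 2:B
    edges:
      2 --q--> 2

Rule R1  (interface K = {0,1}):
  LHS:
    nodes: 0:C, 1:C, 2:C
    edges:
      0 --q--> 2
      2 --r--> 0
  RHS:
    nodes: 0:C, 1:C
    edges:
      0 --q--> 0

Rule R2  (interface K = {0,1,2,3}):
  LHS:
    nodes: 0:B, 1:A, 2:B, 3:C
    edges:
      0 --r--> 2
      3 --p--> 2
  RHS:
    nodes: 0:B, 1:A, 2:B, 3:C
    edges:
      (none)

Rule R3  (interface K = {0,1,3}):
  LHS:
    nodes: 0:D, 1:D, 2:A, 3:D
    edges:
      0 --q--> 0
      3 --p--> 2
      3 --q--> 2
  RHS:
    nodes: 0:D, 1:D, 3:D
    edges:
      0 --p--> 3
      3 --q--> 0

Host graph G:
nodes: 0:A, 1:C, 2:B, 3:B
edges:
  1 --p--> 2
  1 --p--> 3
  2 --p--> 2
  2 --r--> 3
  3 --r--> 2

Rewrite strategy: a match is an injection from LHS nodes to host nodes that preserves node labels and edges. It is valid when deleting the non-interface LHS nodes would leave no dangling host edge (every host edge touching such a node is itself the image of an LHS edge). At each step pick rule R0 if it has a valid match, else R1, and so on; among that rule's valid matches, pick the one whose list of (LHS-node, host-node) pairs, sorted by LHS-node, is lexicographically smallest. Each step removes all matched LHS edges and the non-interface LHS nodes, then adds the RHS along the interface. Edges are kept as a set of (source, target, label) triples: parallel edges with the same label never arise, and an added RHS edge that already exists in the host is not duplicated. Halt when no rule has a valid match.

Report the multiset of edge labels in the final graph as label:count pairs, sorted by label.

Answer: p:1

Steps:
initial: |V|=4 |E|=5  E = 1-p->2 1-p->3 2-p->2 2-r->3 3-r->2
step 1: apply R2 at {0↦2, 1↦0, 2↦3, 3↦1}  → |V|=4 |E|=3  E = 1-p->2 2-p->2 3-r->2
step 2: apply R2 at {0↦3, 1↦0, 2↦2, 3↦1}  → |V|=4 |E|=1  E = 2-p->2
normal form: no rule applies after step 2
NF edges: [(2, 2, 'p')]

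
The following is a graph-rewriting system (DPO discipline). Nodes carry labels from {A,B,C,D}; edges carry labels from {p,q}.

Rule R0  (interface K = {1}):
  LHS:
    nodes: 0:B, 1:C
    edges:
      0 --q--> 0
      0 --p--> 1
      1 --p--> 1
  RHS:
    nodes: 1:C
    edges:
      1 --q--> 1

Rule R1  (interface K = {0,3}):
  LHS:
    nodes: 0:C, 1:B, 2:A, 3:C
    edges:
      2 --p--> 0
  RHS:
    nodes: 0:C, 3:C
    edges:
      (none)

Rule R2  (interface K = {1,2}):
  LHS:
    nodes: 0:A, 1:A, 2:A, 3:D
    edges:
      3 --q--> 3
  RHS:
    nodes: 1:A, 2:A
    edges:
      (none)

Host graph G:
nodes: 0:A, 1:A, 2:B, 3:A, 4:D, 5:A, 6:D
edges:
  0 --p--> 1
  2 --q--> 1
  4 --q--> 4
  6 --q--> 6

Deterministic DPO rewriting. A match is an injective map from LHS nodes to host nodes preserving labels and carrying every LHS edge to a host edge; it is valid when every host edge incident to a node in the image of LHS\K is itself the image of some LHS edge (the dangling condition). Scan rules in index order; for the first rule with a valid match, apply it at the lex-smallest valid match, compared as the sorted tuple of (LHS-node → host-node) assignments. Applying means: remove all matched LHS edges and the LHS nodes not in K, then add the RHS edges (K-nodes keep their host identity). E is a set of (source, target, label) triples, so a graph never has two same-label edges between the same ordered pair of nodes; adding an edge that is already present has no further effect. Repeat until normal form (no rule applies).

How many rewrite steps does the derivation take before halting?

Answer: 2

Rewrite trace:
[0] host  ⇒  7 nodes, 4 edges  {0-p->1 2-q->1 4-q->4 6-q->6}
[1] R2 @ {0↦3, 1↦0, 2↦1, 3↦4}  ⇒  5 nodes, 3 edges  {0-p->1 2-q->1 6-q->6}
[2] R2 @ {0↦5, 1↦0, 2↦1, 3↦6}  ⇒  3 nodes, 2 edges  {0-p->1 2-q->1}
halt: no rule applies after step 2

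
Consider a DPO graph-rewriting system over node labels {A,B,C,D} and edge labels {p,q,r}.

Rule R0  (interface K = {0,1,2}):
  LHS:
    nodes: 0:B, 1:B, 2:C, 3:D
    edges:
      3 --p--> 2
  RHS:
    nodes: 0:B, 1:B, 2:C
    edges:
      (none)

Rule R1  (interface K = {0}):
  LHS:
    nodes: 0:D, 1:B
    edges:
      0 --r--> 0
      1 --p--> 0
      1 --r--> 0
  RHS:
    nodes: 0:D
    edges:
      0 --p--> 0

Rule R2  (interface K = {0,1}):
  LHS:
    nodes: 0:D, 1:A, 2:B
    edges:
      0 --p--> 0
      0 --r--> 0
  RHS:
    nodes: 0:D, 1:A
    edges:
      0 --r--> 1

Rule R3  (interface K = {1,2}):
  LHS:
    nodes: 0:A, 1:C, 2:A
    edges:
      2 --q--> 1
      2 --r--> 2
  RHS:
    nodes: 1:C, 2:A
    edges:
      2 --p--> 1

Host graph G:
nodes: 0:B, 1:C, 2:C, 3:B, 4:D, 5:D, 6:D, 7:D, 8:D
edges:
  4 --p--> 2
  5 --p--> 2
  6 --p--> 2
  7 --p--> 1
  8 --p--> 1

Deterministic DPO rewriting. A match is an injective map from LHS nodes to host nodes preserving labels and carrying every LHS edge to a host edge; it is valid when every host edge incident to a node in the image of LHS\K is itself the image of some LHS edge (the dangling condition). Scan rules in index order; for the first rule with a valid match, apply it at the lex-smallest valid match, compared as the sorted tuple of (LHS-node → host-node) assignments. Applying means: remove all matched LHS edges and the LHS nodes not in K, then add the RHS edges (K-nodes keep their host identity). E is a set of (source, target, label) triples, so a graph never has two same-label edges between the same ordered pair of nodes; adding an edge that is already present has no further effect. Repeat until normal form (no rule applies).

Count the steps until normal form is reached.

initial: |V|=9 |E|=5  E = 4-p->2 5-p->2 6-p->2 7-p->1 8-p->1
step 1: apply R0 at {0↦0, 1↦3, 2↦1, 3↦7}  → |V|=8 |E|=4  E = 4-p->2 5-p->2 6-p->2 8-p->1
step 2: apply R0 at {0↦0, 1↦3, 2↦1, 3↦8}  → |V|=7 |E|=3  E = 4-p->2 5-p->2 6-p->2
step 3: apply R0 at {0↦0, 1↦3, 2↦2, 3↦4}  → |V|=6 |E|=2  E = 5-p->2 6-p->2
step 4: apply R0 at {0↦0, 1↦3, 2↦2, 3↦5}  → |V|=5 |E|=1  E = 6-p->2
step 5: apply R0 at {0↦0, 1↦3, 2↦2, 3↦6}  → |V|=4 |E|=0  E = ∅
normal form: no rule applies after step 5

Answer: 5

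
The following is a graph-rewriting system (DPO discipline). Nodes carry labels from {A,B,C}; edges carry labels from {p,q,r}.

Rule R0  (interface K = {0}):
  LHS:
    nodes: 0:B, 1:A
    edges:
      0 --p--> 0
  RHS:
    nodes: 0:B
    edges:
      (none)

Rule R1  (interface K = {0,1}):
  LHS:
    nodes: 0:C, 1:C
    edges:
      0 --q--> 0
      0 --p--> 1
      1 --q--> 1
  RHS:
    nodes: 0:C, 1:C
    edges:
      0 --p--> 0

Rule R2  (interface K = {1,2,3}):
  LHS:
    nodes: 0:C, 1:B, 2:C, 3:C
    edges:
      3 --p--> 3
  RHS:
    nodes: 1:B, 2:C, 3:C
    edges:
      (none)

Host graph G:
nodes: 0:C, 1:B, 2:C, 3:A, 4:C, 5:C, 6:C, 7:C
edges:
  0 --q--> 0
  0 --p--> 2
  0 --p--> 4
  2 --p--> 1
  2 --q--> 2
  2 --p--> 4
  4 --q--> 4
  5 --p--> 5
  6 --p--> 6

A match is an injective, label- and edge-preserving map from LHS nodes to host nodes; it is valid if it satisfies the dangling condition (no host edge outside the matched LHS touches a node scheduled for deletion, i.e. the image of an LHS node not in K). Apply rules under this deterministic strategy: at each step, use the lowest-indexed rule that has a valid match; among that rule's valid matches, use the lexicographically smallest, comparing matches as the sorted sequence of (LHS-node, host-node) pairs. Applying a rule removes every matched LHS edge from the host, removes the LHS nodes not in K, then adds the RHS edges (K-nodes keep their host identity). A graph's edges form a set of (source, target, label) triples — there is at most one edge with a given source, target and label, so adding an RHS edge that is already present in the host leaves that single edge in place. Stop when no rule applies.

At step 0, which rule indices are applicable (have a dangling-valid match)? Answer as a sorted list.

R0: no valid match — LHS pattern not found
R1: 3 valid matches — {0↦0, 1↦2}, {0↦0, 1↦4}, {0↦2, 1↦4}
R2: 8 valid matches — {0↦7, 1↦1, 2↦0, 3↦5}, {0↦7, 1↦1, 2↦0, 3↦6}, {0↦7, 1↦1, 2↦2, 3↦5} (+5 more)

Answer: [R1,R2]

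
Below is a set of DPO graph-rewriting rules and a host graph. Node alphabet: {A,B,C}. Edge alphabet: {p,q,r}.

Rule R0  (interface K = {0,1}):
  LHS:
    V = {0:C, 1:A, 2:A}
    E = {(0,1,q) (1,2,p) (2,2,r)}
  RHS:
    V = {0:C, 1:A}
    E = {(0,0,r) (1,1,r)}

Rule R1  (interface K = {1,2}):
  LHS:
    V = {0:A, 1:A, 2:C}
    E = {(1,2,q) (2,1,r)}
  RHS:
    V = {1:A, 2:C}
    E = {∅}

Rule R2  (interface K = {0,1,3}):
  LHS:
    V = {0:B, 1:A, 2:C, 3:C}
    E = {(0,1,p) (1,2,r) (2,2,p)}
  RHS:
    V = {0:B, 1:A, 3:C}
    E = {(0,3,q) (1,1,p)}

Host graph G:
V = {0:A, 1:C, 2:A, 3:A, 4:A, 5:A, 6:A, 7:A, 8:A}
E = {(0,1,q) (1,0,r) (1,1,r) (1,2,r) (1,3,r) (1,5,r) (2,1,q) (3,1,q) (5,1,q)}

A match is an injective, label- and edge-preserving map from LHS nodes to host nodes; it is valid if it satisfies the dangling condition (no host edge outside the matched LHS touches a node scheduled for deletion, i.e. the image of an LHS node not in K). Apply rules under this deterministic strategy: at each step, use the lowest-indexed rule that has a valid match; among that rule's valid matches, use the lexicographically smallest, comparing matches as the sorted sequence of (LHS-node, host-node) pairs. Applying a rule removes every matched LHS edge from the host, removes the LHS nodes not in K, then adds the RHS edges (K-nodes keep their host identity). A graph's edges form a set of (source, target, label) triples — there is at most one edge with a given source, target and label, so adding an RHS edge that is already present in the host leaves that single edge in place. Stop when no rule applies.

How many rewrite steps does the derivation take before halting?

[0] host  ⇒  9 nodes, 9 edges  {0-q->1 1-r->0 1-r->1 1-r->2 1-r->3 1-r->5 2-q->1 3-q->1 5-q->1}
[1] R1 @ {0↦4, 1↦0, 2↦1}  ⇒  8 nodes, 7 edges  {1-r->1 1-r->2 1-r->3 1-r->5 2-q->1 3-q->1 5-q->1}
[2] R1 @ {0↦0, 1↦2, 2↦1}  ⇒  7 nodes, 5 edges  {1-r->1 1-r->3 1-r->5 3-q->1 5-q->1}
[3] R1 @ {0↦2, 1↦3, 2↦1}  ⇒  6 nodes, 3 edges  {1-r->1 1-r->5 5-q->1}
[4] R1 @ {0↦3, 1↦5, 2↦1}  ⇒  5 nodes, 1 edges  {1-r->1}
normal form: no rule applies after step 4

Answer: 4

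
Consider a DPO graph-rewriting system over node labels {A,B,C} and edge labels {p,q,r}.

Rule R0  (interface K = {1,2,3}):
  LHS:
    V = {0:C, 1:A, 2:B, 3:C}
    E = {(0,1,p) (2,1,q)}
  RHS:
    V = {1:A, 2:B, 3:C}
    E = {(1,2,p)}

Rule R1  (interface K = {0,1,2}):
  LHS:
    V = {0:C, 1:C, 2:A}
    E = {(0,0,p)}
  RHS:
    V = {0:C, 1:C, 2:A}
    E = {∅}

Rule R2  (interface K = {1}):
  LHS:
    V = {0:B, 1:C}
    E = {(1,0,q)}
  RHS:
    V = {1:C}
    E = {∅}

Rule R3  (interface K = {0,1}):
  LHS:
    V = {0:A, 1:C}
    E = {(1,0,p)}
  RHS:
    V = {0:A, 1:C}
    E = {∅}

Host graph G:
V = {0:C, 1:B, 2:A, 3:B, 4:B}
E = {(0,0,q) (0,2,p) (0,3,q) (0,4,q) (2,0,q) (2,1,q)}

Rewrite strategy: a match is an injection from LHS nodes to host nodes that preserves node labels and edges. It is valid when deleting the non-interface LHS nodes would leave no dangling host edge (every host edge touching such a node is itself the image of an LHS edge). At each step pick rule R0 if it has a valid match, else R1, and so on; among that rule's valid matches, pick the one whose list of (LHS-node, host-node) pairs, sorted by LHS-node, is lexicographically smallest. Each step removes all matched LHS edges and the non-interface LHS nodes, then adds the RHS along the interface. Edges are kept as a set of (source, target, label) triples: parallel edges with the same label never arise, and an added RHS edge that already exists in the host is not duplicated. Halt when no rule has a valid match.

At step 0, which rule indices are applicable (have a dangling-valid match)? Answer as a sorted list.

Answer: [R2,R3]

Steps:
R0: no valid match — LHS pattern not found
R1: no valid match — LHS pattern not found
R2: 2 valid matches — {0↦3, 1↦0}, {0↦4, 1↦0}
R3: 1 valid match — {0↦2, 1↦0}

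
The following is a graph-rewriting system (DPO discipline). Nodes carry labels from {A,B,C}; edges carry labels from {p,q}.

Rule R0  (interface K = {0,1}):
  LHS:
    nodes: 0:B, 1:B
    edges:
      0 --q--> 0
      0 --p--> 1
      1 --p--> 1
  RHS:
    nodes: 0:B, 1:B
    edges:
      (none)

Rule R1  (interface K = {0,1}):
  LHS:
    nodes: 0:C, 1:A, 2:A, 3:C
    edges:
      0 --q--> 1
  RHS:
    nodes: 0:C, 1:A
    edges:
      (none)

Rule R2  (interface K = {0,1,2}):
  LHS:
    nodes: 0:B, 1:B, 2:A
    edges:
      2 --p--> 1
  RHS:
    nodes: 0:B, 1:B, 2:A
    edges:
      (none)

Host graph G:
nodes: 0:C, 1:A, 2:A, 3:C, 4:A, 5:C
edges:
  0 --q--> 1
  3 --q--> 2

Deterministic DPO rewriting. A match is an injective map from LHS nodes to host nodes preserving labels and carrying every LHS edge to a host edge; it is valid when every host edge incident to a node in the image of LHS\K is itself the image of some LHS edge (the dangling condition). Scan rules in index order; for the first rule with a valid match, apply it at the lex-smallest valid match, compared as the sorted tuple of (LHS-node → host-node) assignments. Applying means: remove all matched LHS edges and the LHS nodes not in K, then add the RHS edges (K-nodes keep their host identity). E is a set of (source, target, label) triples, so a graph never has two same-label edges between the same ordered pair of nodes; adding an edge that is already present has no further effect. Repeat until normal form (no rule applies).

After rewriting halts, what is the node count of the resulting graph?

initial: |V|=6 |E|=2  E = 0-q->1 3-q->2
step 1: apply R1 at {0↦0, 1↦1, 2↦4, 3↦5}  → |V|=4 |E|=1  E = 3-q->2
step 2: apply R1 at {0↦3, 1↦2, 2↦1, 3↦0}  → |V|=2 |E|=0  E = ∅
final graph: no rule applies after step 2
NF nodes: {2:A, 3:C}

Answer: 2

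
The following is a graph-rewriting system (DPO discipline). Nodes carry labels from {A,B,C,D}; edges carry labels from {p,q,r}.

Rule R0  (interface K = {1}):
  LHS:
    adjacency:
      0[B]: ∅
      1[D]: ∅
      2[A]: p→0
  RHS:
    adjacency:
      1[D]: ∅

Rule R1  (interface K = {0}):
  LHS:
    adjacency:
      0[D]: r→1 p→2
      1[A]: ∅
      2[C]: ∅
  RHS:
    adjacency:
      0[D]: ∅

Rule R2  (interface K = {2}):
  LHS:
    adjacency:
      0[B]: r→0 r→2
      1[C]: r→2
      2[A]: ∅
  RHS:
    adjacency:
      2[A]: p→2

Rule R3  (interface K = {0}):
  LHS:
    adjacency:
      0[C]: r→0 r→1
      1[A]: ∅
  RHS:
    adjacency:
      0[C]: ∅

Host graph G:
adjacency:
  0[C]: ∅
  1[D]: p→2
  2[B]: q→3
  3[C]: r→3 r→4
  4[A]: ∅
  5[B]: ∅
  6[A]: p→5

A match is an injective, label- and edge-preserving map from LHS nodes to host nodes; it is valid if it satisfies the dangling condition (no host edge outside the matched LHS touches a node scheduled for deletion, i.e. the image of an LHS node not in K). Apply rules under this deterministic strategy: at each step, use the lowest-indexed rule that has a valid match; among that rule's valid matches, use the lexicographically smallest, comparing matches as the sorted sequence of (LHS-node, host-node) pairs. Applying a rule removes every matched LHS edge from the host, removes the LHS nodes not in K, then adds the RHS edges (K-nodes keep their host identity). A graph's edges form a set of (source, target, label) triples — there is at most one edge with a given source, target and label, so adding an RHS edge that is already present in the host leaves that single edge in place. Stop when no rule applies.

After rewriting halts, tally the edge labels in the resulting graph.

Answer: p:1 q:1

Steps:
start.  V:7 E:5  edges: 1-p->2 2-q->3 3-r->3 3-r->4 6-p->5
1. fire R0 via {0↦5, 1↦1, 2↦6}  →  V:5 E:4  edges: 1-p->2 2-q->3 3-r->3 3-r->4
2. fire R3 via {0↦3, 1↦4}  →  V:4 E:2  edges: 1-p->2 2-q->3
halt: no rule applies after step 2
NF edges: [(1, 2, 'p'), (2, 3, 'q')]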